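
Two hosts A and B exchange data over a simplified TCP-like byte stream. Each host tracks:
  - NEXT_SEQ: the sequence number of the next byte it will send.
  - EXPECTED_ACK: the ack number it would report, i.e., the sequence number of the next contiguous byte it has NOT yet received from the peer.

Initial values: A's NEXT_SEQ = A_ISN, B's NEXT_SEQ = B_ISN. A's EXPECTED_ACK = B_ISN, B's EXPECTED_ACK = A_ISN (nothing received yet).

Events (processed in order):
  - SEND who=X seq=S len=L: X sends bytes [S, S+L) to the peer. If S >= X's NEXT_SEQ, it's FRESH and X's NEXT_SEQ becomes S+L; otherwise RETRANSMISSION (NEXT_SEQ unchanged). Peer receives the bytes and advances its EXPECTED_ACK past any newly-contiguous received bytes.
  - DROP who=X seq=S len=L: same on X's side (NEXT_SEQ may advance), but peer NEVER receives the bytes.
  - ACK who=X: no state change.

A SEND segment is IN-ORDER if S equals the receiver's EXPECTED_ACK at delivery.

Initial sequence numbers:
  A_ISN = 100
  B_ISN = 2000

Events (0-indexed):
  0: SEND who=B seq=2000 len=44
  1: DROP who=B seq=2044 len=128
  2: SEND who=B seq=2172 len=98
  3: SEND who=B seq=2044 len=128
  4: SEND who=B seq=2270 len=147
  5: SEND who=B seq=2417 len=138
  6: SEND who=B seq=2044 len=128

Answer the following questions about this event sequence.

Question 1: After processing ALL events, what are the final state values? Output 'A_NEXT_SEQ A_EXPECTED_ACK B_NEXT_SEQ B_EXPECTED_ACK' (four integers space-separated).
After event 0: A_seq=100 A_ack=2044 B_seq=2044 B_ack=100
After event 1: A_seq=100 A_ack=2044 B_seq=2172 B_ack=100
After event 2: A_seq=100 A_ack=2044 B_seq=2270 B_ack=100
After event 3: A_seq=100 A_ack=2270 B_seq=2270 B_ack=100
After event 4: A_seq=100 A_ack=2417 B_seq=2417 B_ack=100
After event 5: A_seq=100 A_ack=2555 B_seq=2555 B_ack=100
After event 6: A_seq=100 A_ack=2555 B_seq=2555 B_ack=100

Answer: 100 2555 2555 100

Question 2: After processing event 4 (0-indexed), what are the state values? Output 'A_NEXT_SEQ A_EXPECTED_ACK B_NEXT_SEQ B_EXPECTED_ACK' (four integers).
After event 0: A_seq=100 A_ack=2044 B_seq=2044 B_ack=100
After event 1: A_seq=100 A_ack=2044 B_seq=2172 B_ack=100
After event 2: A_seq=100 A_ack=2044 B_seq=2270 B_ack=100
After event 3: A_seq=100 A_ack=2270 B_seq=2270 B_ack=100
After event 4: A_seq=100 A_ack=2417 B_seq=2417 B_ack=100

100 2417 2417 100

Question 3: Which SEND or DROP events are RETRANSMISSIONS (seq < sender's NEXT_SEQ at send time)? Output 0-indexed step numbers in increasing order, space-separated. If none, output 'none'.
Answer: 3 6

Derivation:
Step 0: SEND seq=2000 -> fresh
Step 1: DROP seq=2044 -> fresh
Step 2: SEND seq=2172 -> fresh
Step 3: SEND seq=2044 -> retransmit
Step 4: SEND seq=2270 -> fresh
Step 5: SEND seq=2417 -> fresh
Step 6: SEND seq=2044 -> retransmit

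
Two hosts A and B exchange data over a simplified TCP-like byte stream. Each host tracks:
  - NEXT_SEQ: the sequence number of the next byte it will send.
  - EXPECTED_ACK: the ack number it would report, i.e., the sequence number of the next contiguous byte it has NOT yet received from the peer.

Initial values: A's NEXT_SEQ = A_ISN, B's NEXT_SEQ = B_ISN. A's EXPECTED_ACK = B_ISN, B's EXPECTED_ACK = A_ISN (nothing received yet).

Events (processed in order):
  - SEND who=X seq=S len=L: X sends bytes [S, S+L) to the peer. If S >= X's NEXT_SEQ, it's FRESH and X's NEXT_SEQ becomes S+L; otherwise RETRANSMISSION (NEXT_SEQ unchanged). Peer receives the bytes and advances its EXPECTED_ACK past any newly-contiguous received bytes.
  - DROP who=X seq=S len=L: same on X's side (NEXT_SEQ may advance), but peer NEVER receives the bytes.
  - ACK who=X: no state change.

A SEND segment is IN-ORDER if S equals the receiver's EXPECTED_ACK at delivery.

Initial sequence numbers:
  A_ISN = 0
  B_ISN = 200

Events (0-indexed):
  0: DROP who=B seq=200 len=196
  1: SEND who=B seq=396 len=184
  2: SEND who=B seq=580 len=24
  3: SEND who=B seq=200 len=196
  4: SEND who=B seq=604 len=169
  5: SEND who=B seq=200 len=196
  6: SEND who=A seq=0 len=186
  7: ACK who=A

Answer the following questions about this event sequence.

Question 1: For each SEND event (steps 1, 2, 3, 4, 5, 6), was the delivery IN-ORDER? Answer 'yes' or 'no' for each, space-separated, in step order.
Step 1: SEND seq=396 -> out-of-order
Step 2: SEND seq=580 -> out-of-order
Step 3: SEND seq=200 -> in-order
Step 4: SEND seq=604 -> in-order
Step 5: SEND seq=200 -> out-of-order
Step 6: SEND seq=0 -> in-order

Answer: no no yes yes no yes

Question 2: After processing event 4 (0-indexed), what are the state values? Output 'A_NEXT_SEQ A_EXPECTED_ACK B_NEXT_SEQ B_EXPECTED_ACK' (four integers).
After event 0: A_seq=0 A_ack=200 B_seq=396 B_ack=0
After event 1: A_seq=0 A_ack=200 B_seq=580 B_ack=0
After event 2: A_seq=0 A_ack=200 B_seq=604 B_ack=0
After event 3: A_seq=0 A_ack=604 B_seq=604 B_ack=0
After event 4: A_seq=0 A_ack=773 B_seq=773 B_ack=0

0 773 773 0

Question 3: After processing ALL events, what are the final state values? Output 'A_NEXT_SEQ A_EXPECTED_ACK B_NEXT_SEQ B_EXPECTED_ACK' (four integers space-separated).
After event 0: A_seq=0 A_ack=200 B_seq=396 B_ack=0
After event 1: A_seq=0 A_ack=200 B_seq=580 B_ack=0
After event 2: A_seq=0 A_ack=200 B_seq=604 B_ack=0
After event 3: A_seq=0 A_ack=604 B_seq=604 B_ack=0
After event 4: A_seq=0 A_ack=773 B_seq=773 B_ack=0
After event 5: A_seq=0 A_ack=773 B_seq=773 B_ack=0
After event 6: A_seq=186 A_ack=773 B_seq=773 B_ack=186
After event 7: A_seq=186 A_ack=773 B_seq=773 B_ack=186

Answer: 186 773 773 186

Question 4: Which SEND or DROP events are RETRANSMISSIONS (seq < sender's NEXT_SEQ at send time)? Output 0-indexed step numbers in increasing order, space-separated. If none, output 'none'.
Answer: 3 5

Derivation:
Step 0: DROP seq=200 -> fresh
Step 1: SEND seq=396 -> fresh
Step 2: SEND seq=580 -> fresh
Step 3: SEND seq=200 -> retransmit
Step 4: SEND seq=604 -> fresh
Step 5: SEND seq=200 -> retransmit
Step 6: SEND seq=0 -> fresh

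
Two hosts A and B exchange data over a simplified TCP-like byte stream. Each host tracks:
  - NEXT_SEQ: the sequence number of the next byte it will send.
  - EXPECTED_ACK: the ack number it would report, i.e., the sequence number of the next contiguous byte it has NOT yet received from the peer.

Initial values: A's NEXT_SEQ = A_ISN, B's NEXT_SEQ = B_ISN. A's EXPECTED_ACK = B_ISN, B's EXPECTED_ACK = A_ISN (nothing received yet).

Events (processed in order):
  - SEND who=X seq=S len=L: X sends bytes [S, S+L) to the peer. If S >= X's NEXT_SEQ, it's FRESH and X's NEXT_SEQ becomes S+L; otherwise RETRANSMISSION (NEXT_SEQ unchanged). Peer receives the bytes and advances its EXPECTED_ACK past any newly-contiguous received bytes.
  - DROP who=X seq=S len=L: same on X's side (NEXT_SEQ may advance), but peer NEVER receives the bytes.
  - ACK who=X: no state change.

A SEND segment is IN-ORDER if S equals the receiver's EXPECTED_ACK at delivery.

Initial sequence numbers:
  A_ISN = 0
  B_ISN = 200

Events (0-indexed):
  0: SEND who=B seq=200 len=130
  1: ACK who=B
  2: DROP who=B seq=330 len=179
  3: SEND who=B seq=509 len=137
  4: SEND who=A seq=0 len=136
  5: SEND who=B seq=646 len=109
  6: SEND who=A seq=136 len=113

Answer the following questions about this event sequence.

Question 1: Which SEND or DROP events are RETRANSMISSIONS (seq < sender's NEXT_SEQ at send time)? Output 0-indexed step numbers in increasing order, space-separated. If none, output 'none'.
Step 0: SEND seq=200 -> fresh
Step 2: DROP seq=330 -> fresh
Step 3: SEND seq=509 -> fresh
Step 4: SEND seq=0 -> fresh
Step 5: SEND seq=646 -> fresh
Step 6: SEND seq=136 -> fresh

Answer: none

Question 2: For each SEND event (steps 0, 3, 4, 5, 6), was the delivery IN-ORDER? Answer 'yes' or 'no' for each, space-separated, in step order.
Step 0: SEND seq=200 -> in-order
Step 3: SEND seq=509 -> out-of-order
Step 4: SEND seq=0 -> in-order
Step 5: SEND seq=646 -> out-of-order
Step 6: SEND seq=136 -> in-order

Answer: yes no yes no yes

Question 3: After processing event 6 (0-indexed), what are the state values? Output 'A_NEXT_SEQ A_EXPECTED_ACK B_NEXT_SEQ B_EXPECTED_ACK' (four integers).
After event 0: A_seq=0 A_ack=330 B_seq=330 B_ack=0
After event 1: A_seq=0 A_ack=330 B_seq=330 B_ack=0
After event 2: A_seq=0 A_ack=330 B_seq=509 B_ack=0
After event 3: A_seq=0 A_ack=330 B_seq=646 B_ack=0
After event 4: A_seq=136 A_ack=330 B_seq=646 B_ack=136
After event 5: A_seq=136 A_ack=330 B_seq=755 B_ack=136
After event 6: A_seq=249 A_ack=330 B_seq=755 B_ack=249

249 330 755 249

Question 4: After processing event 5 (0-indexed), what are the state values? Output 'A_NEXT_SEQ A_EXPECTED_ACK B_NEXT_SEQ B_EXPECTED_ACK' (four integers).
After event 0: A_seq=0 A_ack=330 B_seq=330 B_ack=0
After event 1: A_seq=0 A_ack=330 B_seq=330 B_ack=0
After event 2: A_seq=0 A_ack=330 B_seq=509 B_ack=0
After event 3: A_seq=0 A_ack=330 B_seq=646 B_ack=0
After event 4: A_seq=136 A_ack=330 B_seq=646 B_ack=136
After event 5: A_seq=136 A_ack=330 B_seq=755 B_ack=136

136 330 755 136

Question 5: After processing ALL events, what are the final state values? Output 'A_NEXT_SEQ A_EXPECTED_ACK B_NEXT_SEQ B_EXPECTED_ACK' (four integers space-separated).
Answer: 249 330 755 249

Derivation:
After event 0: A_seq=0 A_ack=330 B_seq=330 B_ack=0
After event 1: A_seq=0 A_ack=330 B_seq=330 B_ack=0
After event 2: A_seq=0 A_ack=330 B_seq=509 B_ack=0
After event 3: A_seq=0 A_ack=330 B_seq=646 B_ack=0
After event 4: A_seq=136 A_ack=330 B_seq=646 B_ack=136
After event 5: A_seq=136 A_ack=330 B_seq=755 B_ack=136
After event 6: A_seq=249 A_ack=330 B_seq=755 B_ack=249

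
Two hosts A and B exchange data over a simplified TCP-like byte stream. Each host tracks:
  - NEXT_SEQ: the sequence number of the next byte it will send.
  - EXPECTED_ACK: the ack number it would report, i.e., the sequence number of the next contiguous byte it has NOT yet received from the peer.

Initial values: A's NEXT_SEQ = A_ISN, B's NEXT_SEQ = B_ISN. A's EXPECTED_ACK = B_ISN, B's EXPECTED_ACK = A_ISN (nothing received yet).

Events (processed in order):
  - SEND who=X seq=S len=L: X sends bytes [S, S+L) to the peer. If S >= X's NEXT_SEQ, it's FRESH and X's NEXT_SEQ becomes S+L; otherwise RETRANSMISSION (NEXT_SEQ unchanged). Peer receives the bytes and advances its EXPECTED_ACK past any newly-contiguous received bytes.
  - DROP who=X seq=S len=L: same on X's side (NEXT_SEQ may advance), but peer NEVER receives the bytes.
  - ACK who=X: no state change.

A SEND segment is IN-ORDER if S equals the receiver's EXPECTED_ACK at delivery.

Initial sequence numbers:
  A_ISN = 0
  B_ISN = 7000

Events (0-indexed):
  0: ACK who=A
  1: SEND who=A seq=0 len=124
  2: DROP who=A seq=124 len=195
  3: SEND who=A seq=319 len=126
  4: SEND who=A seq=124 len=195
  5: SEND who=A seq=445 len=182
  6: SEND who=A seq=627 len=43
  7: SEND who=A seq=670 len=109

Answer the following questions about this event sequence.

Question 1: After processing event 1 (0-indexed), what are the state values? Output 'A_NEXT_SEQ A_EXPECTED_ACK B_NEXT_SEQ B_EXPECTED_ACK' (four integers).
After event 0: A_seq=0 A_ack=7000 B_seq=7000 B_ack=0
After event 1: A_seq=124 A_ack=7000 B_seq=7000 B_ack=124

124 7000 7000 124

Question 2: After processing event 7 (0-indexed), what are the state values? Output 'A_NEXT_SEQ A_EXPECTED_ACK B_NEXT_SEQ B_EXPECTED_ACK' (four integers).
After event 0: A_seq=0 A_ack=7000 B_seq=7000 B_ack=0
After event 1: A_seq=124 A_ack=7000 B_seq=7000 B_ack=124
After event 2: A_seq=319 A_ack=7000 B_seq=7000 B_ack=124
After event 3: A_seq=445 A_ack=7000 B_seq=7000 B_ack=124
After event 4: A_seq=445 A_ack=7000 B_seq=7000 B_ack=445
After event 5: A_seq=627 A_ack=7000 B_seq=7000 B_ack=627
After event 6: A_seq=670 A_ack=7000 B_seq=7000 B_ack=670
After event 7: A_seq=779 A_ack=7000 B_seq=7000 B_ack=779

779 7000 7000 779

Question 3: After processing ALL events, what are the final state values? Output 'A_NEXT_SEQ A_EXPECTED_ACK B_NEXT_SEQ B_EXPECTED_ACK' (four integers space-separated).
After event 0: A_seq=0 A_ack=7000 B_seq=7000 B_ack=0
After event 1: A_seq=124 A_ack=7000 B_seq=7000 B_ack=124
After event 2: A_seq=319 A_ack=7000 B_seq=7000 B_ack=124
After event 3: A_seq=445 A_ack=7000 B_seq=7000 B_ack=124
After event 4: A_seq=445 A_ack=7000 B_seq=7000 B_ack=445
After event 5: A_seq=627 A_ack=7000 B_seq=7000 B_ack=627
After event 6: A_seq=670 A_ack=7000 B_seq=7000 B_ack=670
After event 7: A_seq=779 A_ack=7000 B_seq=7000 B_ack=779

Answer: 779 7000 7000 779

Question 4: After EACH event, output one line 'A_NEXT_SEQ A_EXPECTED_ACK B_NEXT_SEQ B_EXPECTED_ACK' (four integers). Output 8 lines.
0 7000 7000 0
124 7000 7000 124
319 7000 7000 124
445 7000 7000 124
445 7000 7000 445
627 7000 7000 627
670 7000 7000 670
779 7000 7000 779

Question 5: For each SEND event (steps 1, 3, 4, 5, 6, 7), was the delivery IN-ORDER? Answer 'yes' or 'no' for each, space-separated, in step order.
Step 1: SEND seq=0 -> in-order
Step 3: SEND seq=319 -> out-of-order
Step 4: SEND seq=124 -> in-order
Step 5: SEND seq=445 -> in-order
Step 6: SEND seq=627 -> in-order
Step 7: SEND seq=670 -> in-order

Answer: yes no yes yes yes yes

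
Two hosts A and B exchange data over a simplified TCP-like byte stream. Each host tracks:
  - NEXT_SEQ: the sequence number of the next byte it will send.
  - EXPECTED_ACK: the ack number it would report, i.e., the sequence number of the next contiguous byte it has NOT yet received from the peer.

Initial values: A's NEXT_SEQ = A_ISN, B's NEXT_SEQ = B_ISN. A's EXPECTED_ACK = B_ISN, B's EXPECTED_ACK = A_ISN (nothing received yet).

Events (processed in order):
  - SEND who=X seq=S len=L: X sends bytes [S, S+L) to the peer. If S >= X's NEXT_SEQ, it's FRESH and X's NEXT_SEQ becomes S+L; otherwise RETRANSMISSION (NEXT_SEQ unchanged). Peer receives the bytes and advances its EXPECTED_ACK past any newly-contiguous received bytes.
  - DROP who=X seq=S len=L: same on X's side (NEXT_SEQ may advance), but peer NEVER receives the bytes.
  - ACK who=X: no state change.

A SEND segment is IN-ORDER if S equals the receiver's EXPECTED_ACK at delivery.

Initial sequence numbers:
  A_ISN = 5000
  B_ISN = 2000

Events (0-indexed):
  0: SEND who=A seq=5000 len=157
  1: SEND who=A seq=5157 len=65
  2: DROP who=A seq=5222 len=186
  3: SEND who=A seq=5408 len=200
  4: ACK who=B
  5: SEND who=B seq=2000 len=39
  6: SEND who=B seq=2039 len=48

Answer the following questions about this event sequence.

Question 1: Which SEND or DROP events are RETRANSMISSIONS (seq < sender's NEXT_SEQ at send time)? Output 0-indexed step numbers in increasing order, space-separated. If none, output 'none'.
Step 0: SEND seq=5000 -> fresh
Step 1: SEND seq=5157 -> fresh
Step 2: DROP seq=5222 -> fresh
Step 3: SEND seq=5408 -> fresh
Step 5: SEND seq=2000 -> fresh
Step 6: SEND seq=2039 -> fresh

Answer: none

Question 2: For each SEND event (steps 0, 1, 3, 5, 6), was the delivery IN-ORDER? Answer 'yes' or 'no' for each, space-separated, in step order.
Step 0: SEND seq=5000 -> in-order
Step 1: SEND seq=5157 -> in-order
Step 3: SEND seq=5408 -> out-of-order
Step 5: SEND seq=2000 -> in-order
Step 6: SEND seq=2039 -> in-order

Answer: yes yes no yes yes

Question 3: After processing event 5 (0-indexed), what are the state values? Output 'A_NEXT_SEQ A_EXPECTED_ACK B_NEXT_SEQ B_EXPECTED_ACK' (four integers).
After event 0: A_seq=5157 A_ack=2000 B_seq=2000 B_ack=5157
After event 1: A_seq=5222 A_ack=2000 B_seq=2000 B_ack=5222
After event 2: A_seq=5408 A_ack=2000 B_seq=2000 B_ack=5222
After event 3: A_seq=5608 A_ack=2000 B_seq=2000 B_ack=5222
After event 4: A_seq=5608 A_ack=2000 B_seq=2000 B_ack=5222
After event 5: A_seq=5608 A_ack=2039 B_seq=2039 B_ack=5222

5608 2039 2039 5222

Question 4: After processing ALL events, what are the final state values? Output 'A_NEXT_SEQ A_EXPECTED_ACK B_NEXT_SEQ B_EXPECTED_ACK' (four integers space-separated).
After event 0: A_seq=5157 A_ack=2000 B_seq=2000 B_ack=5157
After event 1: A_seq=5222 A_ack=2000 B_seq=2000 B_ack=5222
After event 2: A_seq=5408 A_ack=2000 B_seq=2000 B_ack=5222
After event 3: A_seq=5608 A_ack=2000 B_seq=2000 B_ack=5222
After event 4: A_seq=5608 A_ack=2000 B_seq=2000 B_ack=5222
After event 5: A_seq=5608 A_ack=2039 B_seq=2039 B_ack=5222
After event 6: A_seq=5608 A_ack=2087 B_seq=2087 B_ack=5222

Answer: 5608 2087 2087 5222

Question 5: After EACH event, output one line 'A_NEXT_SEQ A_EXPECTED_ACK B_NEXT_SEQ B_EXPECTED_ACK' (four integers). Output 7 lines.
5157 2000 2000 5157
5222 2000 2000 5222
5408 2000 2000 5222
5608 2000 2000 5222
5608 2000 2000 5222
5608 2039 2039 5222
5608 2087 2087 5222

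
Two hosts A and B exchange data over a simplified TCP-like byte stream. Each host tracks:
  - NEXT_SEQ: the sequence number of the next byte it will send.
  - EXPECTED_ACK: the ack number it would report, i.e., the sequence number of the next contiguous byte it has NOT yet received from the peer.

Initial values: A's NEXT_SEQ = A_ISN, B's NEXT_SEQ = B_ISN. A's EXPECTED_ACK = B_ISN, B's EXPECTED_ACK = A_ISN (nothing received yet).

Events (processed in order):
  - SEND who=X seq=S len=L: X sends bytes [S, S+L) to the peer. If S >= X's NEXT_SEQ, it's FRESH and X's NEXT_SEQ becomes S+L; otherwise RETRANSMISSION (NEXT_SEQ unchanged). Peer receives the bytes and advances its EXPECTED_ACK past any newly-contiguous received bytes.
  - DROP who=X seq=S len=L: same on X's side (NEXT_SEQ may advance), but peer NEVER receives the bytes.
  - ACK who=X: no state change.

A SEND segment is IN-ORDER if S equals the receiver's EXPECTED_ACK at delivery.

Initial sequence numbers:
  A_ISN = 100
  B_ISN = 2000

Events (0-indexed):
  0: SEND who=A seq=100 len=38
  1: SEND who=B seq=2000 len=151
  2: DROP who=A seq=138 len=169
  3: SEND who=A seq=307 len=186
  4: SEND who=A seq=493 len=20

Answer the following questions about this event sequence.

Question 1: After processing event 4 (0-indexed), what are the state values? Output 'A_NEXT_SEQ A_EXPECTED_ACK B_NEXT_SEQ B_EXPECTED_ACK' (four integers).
After event 0: A_seq=138 A_ack=2000 B_seq=2000 B_ack=138
After event 1: A_seq=138 A_ack=2151 B_seq=2151 B_ack=138
After event 2: A_seq=307 A_ack=2151 B_seq=2151 B_ack=138
After event 3: A_seq=493 A_ack=2151 B_seq=2151 B_ack=138
After event 4: A_seq=513 A_ack=2151 B_seq=2151 B_ack=138

513 2151 2151 138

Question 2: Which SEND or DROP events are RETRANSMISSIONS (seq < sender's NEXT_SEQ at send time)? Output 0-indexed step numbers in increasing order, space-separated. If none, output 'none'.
Step 0: SEND seq=100 -> fresh
Step 1: SEND seq=2000 -> fresh
Step 2: DROP seq=138 -> fresh
Step 3: SEND seq=307 -> fresh
Step 4: SEND seq=493 -> fresh

Answer: none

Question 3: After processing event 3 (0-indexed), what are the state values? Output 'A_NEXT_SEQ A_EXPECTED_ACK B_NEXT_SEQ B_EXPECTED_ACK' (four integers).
After event 0: A_seq=138 A_ack=2000 B_seq=2000 B_ack=138
After event 1: A_seq=138 A_ack=2151 B_seq=2151 B_ack=138
After event 2: A_seq=307 A_ack=2151 B_seq=2151 B_ack=138
After event 3: A_seq=493 A_ack=2151 B_seq=2151 B_ack=138

493 2151 2151 138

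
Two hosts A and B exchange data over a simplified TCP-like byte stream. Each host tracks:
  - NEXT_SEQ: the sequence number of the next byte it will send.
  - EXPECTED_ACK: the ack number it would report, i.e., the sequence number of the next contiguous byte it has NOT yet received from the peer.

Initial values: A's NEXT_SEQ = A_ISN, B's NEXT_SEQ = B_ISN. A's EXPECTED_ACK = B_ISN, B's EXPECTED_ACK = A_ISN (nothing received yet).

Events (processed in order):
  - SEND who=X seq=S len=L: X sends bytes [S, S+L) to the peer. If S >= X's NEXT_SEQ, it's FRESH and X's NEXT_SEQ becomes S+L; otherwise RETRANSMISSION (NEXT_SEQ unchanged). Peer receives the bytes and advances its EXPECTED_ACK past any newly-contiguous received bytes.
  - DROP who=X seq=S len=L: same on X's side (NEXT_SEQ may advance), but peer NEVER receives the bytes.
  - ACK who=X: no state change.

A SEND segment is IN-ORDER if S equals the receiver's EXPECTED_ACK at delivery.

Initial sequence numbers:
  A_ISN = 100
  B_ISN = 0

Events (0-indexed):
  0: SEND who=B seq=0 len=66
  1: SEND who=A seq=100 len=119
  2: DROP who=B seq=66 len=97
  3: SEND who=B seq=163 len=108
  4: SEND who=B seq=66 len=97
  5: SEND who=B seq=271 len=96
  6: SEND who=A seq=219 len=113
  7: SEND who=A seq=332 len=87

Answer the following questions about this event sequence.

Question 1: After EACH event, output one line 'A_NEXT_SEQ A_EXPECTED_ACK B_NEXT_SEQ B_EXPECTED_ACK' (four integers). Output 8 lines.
100 66 66 100
219 66 66 219
219 66 163 219
219 66 271 219
219 271 271 219
219 367 367 219
332 367 367 332
419 367 367 419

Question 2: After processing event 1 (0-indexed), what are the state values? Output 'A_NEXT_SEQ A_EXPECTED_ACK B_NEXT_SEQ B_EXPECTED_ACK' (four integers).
After event 0: A_seq=100 A_ack=66 B_seq=66 B_ack=100
After event 1: A_seq=219 A_ack=66 B_seq=66 B_ack=219

219 66 66 219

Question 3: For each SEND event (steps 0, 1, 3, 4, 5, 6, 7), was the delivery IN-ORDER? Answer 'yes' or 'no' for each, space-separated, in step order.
Step 0: SEND seq=0 -> in-order
Step 1: SEND seq=100 -> in-order
Step 3: SEND seq=163 -> out-of-order
Step 4: SEND seq=66 -> in-order
Step 5: SEND seq=271 -> in-order
Step 6: SEND seq=219 -> in-order
Step 7: SEND seq=332 -> in-order

Answer: yes yes no yes yes yes yes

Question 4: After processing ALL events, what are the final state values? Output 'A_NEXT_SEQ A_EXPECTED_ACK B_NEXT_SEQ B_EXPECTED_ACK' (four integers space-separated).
After event 0: A_seq=100 A_ack=66 B_seq=66 B_ack=100
After event 1: A_seq=219 A_ack=66 B_seq=66 B_ack=219
After event 2: A_seq=219 A_ack=66 B_seq=163 B_ack=219
After event 3: A_seq=219 A_ack=66 B_seq=271 B_ack=219
After event 4: A_seq=219 A_ack=271 B_seq=271 B_ack=219
After event 5: A_seq=219 A_ack=367 B_seq=367 B_ack=219
After event 6: A_seq=332 A_ack=367 B_seq=367 B_ack=332
After event 7: A_seq=419 A_ack=367 B_seq=367 B_ack=419

Answer: 419 367 367 419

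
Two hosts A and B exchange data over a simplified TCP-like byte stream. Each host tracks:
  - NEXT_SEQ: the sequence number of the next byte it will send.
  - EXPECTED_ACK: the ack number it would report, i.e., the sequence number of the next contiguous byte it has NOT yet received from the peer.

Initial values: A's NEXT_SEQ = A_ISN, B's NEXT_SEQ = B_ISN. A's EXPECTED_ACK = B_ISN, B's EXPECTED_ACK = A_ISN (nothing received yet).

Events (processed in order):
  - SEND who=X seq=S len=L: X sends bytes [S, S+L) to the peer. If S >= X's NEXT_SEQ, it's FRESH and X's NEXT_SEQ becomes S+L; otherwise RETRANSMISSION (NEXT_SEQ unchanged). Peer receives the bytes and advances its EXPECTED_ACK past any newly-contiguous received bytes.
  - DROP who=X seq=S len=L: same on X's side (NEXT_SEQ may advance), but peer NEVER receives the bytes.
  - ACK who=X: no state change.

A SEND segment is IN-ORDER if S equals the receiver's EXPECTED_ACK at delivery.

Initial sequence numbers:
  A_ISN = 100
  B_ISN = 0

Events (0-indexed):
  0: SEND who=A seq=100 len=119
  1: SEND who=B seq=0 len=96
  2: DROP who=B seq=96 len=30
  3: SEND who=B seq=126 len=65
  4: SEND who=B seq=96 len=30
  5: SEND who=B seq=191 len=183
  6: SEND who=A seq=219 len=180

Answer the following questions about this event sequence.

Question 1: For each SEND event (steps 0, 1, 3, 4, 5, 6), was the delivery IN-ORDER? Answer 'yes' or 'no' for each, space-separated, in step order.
Step 0: SEND seq=100 -> in-order
Step 1: SEND seq=0 -> in-order
Step 3: SEND seq=126 -> out-of-order
Step 4: SEND seq=96 -> in-order
Step 5: SEND seq=191 -> in-order
Step 6: SEND seq=219 -> in-order

Answer: yes yes no yes yes yes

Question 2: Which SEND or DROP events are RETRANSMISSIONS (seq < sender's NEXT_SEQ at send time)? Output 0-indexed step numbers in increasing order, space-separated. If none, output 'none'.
Step 0: SEND seq=100 -> fresh
Step 1: SEND seq=0 -> fresh
Step 2: DROP seq=96 -> fresh
Step 3: SEND seq=126 -> fresh
Step 4: SEND seq=96 -> retransmit
Step 5: SEND seq=191 -> fresh
Step 6: SEND seq=219 -> fresh

Answer: 4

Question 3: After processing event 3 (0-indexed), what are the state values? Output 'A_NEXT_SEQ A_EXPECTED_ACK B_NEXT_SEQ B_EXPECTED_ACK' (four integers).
After event 0: A_seq=219 A_ack=0 B_seq=0 B_ack=219
After event 1: A_seq=219 A_ack=96 B_seq=96 B_ack=219
After event 2: A_seq=219 A_ack=96 B_seq=126 B_ack=219
After event 3: A_seq=219 A_ack=96 B_seq=191 B_ack=219

219 96 191 219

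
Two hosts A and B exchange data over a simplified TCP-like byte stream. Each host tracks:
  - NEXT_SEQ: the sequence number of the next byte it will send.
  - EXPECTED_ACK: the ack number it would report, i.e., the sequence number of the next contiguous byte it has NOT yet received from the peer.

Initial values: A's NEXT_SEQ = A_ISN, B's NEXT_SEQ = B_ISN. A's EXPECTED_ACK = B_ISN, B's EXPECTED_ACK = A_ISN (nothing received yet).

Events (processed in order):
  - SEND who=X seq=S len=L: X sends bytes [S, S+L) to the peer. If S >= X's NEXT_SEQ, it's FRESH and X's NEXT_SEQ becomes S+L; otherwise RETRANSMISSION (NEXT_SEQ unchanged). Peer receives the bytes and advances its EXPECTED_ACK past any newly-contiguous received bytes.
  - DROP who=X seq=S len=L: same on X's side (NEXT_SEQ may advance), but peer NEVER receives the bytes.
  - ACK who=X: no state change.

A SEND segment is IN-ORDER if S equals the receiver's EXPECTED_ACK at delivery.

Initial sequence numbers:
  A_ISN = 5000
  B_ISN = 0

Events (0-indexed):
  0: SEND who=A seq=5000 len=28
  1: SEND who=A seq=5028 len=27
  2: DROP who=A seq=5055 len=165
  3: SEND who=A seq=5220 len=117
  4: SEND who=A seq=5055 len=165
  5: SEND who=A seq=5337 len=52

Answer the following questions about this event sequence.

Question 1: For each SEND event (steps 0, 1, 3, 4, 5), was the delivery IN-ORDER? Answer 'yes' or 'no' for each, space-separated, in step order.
Step 0: SEND seq=5000 -> in-order
Step 1: SEND seq=5028 -> in-order
Step 3: SEND seq=5220 -> out-of-order
Step 4: SEND seq=5055 -> in-order
Step 5: SEND seq=5337 -> in-order

Answer: yes yes no yes yes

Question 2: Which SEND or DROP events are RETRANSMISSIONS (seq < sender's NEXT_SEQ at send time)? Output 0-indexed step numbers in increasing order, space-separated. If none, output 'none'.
Answer: 4

Derivation:
Step 0: SEND seq=5000 -> fresh
Step 1: SEND seq=5028 -> fresh
Step 2: DROP seq=5055 -> fresh
Step 3: SEND seq=5220 -> fresh
Step 4: SEND seq=5055 -> retransmit
Step 5: SEND seq=5337 -> fresh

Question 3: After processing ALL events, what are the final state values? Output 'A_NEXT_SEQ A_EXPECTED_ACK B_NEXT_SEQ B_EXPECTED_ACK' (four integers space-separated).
After event 0: A_seq=5028 A_ack=0 B_seq=0 B_ack=5028
After event 1: A_seq=5055 A_ack=0 B_seq=0 B_ack=5055
After event 2: A_seq=5220 A_ack=0 B_seq=0 B_ack=5055
After event 3: A_seq=5337 A_ack=0 B_seq=0 B_ack=5055
After event 4: A_seq=5337 A_ack=0 B_seq=0 B_ack=5337
After event 5: A_seq=5389 A_ack=0 B_seq=0 B_ack=5389

Answer: 5389 0 0 5389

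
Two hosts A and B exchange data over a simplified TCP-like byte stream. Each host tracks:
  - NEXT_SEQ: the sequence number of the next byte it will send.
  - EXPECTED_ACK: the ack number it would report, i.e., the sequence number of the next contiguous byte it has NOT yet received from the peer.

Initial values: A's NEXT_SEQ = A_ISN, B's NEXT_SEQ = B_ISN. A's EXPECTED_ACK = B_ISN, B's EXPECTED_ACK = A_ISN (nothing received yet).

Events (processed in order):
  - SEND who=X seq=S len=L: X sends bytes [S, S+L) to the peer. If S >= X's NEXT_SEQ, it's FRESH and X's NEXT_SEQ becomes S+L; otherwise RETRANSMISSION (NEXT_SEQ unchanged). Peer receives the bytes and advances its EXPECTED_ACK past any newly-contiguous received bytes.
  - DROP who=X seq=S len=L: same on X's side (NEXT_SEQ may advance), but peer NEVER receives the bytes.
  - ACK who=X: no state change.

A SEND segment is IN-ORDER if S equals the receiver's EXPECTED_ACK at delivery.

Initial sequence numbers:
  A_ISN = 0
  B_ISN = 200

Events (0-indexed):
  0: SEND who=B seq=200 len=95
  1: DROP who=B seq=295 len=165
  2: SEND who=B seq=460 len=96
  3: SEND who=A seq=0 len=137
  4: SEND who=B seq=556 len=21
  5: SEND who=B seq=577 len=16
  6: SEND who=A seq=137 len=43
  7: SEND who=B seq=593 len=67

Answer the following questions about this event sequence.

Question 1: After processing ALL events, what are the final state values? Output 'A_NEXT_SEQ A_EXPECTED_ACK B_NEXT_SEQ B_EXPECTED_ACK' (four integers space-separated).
Answer: 180 295 660 180

Derivation:
After event 0: A_seq=0 A_ack=295 B_seq=295 B_ack=0
After event 1: A_seq=0 A_ack=295 B_seq=460 B_ack=0
After event 2: A_seq=0 A_ack=295 B_seq=556 B_ack=0
After event 3: A_seq=137 A_ack=295 B_seq=556 B_ack=137
After event 4: A_seq=137 A_ack=295 B_seq=577 B_ack=137
After event 5: A_seq=137 A_ack=295 B_seq=593 B_ack=137
After event 6: A_seq=180 A_ack=295 B_seq=593 B_ack=180
After event 7: A_seq=180 A_ack=295 B_seq=660 B_ack=180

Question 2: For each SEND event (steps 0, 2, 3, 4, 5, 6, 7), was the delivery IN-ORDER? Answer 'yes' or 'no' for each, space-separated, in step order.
Answer: yes no yes no no yes no

Derivation:
Step 0: SEND seq=200 -> in-order
Step 2: SEND seq=460 -> out-of-order
Step 3: SEND seq=0 -> in-order
Step 4: SEND seq=556 -> out-of-order
Step 5: SEND seq=577 -> out-of-order
Step 6: SEND seq=137 -> in-order
Step 7: SEND seq=593 -> out-of-order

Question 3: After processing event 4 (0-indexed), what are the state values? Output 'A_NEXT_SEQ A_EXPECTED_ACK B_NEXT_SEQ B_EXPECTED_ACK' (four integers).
After event 0: A_seq=0 A_ack=295 B_seq=295 B_ack=0
After event 1: A_seq=0 A_ack=295 B_seq=460 B_ack=0
After event 2: A_seq=0 A_ack=295 B_seq=556 B_ack=0
After event 3: A_seq=137 A_ack=295 B_seq=556 B_ack=137
After event 4: A_seq=137 A_ack=295 B_seq=577 B_ack=137

137 295 577 137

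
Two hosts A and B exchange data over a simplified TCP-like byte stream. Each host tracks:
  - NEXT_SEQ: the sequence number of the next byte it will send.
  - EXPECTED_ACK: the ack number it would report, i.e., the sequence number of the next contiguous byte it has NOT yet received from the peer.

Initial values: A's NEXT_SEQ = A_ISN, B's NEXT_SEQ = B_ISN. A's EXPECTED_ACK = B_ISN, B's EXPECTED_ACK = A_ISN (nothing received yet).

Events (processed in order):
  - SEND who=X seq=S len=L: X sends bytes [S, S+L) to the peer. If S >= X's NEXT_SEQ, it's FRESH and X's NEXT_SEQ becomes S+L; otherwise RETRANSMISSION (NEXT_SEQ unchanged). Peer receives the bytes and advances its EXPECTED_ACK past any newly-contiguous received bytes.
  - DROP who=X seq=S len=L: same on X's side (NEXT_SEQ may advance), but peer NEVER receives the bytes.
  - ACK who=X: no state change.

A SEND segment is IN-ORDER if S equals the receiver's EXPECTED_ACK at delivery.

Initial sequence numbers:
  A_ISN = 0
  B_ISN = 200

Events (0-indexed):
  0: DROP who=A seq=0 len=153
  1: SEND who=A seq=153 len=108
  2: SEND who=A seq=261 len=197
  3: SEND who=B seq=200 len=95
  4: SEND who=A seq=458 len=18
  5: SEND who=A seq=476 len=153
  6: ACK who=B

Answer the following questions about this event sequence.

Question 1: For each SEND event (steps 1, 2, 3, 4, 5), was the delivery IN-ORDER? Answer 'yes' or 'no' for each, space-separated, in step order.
Answer: no no yes no no

Derivation:
Step 1: SEND seq=153 -> out-of-order
Step 2: SEND seq=261 -> out-of-order
Step 3: SEND seq=200 -> in-order
Step 4: SEND seq=458 -> out-of-order
Step 5: SEND seq=476 -> out-of-order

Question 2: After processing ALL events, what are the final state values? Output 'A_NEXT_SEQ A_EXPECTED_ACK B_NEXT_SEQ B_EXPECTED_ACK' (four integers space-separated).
Answer: 629 295 295 0

Derivation:
After event 0: A_seq=153 A_ack=200 B_seq=200 B_ack=0
After event 1: A_seq=261 A_ack=200 B_seq=200 B_ack=0
After event 2: A_seq=458 A_ack=200 B_seq=200 B_ack=0
After event 3: A_seq=458 A_ack=295 B_seq=295 B_ack=0
After event 4: A_seq=476 A_ack=295 B_seq=295 B_ack=0
After event 5: A_seq=629 A_ack=295 B_seq=295 B_ack=0
After event 6: A_seq=629 A_ack=295 B_seq=295 B_ack=0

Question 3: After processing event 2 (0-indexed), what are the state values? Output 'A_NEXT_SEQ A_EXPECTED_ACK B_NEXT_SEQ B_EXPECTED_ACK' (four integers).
After event 0: A_seq=153 A_ack=200 B_seq=200 B_ack=0
After event 1: A_seq=261 A_ack=200 B_seq=200 B_ack=0
After event 2: A_seq=458 A_ack=200 B_seq=200 B_ack=0

458 200 200 0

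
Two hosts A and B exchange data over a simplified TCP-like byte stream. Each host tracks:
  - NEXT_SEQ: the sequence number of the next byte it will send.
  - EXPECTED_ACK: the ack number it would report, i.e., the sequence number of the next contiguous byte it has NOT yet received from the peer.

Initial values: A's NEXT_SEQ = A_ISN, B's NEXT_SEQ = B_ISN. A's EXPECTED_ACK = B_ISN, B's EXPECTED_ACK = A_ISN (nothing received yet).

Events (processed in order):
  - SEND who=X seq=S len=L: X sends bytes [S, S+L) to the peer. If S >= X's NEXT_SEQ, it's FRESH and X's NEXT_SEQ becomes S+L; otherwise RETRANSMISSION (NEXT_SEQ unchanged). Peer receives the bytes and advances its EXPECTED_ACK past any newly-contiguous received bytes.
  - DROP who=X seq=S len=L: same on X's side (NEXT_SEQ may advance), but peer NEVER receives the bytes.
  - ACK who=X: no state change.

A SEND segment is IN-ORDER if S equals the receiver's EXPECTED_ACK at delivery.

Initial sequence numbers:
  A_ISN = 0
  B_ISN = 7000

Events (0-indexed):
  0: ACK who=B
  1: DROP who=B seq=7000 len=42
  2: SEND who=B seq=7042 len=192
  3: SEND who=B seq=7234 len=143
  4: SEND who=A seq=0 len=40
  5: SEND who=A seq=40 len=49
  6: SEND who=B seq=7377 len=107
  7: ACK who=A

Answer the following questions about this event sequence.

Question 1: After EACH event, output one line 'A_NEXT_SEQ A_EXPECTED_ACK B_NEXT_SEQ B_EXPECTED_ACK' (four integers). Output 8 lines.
0 7000 7000 0
0 7000 7042 0
0 7000 7234 0
0 7000 7377 0
40 7000 7377 40
89 7000 7377 89
89 7000 7484 89
89 7000 7484 89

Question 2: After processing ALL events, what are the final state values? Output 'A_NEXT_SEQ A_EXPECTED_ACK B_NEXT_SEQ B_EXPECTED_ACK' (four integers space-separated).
After event 0: A_seq=0 A_ack=7000 B_seq=7000 B_ack=0
After event 1: A_seq=0 A_ack=7000 B_seq=7042 B_ack=0
After event 2: A_seq=0 A_ack=7000 B_seq=7234 B_ack=0
After event 3: A_seq=0 A_ack=7000 B_seq=7377 B_ack=0
After event 4: A_seq=40 A_ack=7000 B_seq=7377 B_ack=40
After event 5: A_seq=89 A_ack=7000 B_seq=7377 B_ack=89
After event 6: A_seq=89 A_ack=7000 B_seq=7484 B_ack=89
After event 7: A_seq=89 A_ack=7000 B_seq=7484 B_ack=89

Answer: 89 7000 7484 89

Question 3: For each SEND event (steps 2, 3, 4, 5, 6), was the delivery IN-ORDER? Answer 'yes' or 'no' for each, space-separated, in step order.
Answer: no no yes yes no

Derivation:
Step 2: SEND seq=7042 -> out-of-order
Step 3: SEND seq=7234 -> out-of-order
Step 4: SEND seq=0 -> in-order
Step 5: SEND seq=40 -> in-order
Step 6: SEND seq=7377 -> out-of-order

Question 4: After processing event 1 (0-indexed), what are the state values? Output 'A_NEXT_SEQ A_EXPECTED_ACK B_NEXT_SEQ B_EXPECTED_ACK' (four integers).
After event 0: A_seq=0 A_ack=7000 B_seq=7000 B_ack=0
After event 1: A_seq=0 A_ack=7000 B_seq=7042 B_ack=0

0 7000 7042 0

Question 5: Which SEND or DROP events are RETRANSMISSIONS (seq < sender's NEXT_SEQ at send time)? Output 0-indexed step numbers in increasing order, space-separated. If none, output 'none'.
Answer: none

Derivation:
Step 1: DROP seq=7000 -> fresh
Step 2: SEND seq=7042 -> fresh
Step 3: SEND seq=7234 -> fresh
Step 4: SEND seq=0 -> fresh
Step 5: SEND seq=40 -> fresh
Step 6: SEND seq=7377 -> fresh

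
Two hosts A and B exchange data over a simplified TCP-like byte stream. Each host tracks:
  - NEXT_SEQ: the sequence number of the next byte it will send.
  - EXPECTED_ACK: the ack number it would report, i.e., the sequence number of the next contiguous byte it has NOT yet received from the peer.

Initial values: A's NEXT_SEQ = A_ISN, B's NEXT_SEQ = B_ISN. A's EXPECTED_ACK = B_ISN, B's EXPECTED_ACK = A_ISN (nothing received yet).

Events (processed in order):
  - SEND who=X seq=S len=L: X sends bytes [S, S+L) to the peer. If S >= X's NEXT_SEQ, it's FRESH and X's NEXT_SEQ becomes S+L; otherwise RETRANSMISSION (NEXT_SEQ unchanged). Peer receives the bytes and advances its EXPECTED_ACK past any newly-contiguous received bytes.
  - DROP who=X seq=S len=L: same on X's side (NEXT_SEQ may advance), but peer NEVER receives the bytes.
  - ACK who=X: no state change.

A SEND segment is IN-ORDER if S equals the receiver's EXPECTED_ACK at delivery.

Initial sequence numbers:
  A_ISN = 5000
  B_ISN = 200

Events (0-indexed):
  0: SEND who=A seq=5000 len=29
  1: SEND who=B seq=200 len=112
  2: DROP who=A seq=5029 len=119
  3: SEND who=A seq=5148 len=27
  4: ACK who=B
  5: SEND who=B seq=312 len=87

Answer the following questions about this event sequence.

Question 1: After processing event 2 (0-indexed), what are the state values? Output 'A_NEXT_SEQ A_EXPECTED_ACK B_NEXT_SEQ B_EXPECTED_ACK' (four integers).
After event 0: A_seq=5029 A_ack=200 B_seq=200 B_ack=5029
After event 1: A_seq=5029 A_ack=312 B_seq=312 B_ack=5029
After event 2: A_seq=5148 A_ack=312 B_seq=312 B_ack=5029

5148 312 312 5029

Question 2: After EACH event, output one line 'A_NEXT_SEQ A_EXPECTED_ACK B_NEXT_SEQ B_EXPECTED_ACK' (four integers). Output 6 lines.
5029 200 200 5029
5029 312 312 5029
5148 312 312 5029
5175 312 312 5029
5175 312 312 5029
5175 399 399 5029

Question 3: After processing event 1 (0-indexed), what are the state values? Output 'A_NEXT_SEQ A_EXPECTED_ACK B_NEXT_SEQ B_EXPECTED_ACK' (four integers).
After event 0: A_seq=5029 A_ack=200 B_seq=200 B_ack=5029
After event 1: A_seq=5029 A_ack=312 B_seq=312 B_ack=5029

5029 312 312 5029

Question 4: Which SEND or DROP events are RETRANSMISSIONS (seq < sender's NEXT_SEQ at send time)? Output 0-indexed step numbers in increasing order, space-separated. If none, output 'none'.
Step 0: SEND seq=5000 -> fresh
Step 1: SEND seq=200 -> fresh
Step 2: DROP seq=5029 -> fresh
Step 3: SEND seq=5148 -> fresh
Step 5: SEND seq=312 -> fresh

Answer: none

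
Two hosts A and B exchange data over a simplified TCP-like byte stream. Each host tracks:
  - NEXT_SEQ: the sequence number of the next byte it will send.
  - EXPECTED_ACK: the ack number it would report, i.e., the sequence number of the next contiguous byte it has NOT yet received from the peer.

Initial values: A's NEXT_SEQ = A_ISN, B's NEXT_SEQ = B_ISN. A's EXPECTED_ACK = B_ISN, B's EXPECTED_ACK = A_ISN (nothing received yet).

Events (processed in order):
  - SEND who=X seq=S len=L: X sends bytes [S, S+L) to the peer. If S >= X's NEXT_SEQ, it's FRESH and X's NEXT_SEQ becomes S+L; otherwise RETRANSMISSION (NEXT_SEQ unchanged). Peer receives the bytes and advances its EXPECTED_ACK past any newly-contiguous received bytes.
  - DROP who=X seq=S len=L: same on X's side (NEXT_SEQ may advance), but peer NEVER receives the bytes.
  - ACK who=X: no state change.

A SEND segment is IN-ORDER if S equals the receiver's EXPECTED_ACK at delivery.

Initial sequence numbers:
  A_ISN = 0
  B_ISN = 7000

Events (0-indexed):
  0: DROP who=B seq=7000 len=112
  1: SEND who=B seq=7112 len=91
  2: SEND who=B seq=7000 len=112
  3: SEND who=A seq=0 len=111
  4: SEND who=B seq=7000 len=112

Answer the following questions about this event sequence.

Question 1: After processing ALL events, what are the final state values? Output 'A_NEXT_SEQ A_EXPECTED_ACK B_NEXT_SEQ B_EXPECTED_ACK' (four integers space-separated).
After event 0: A_seq=0 A_ack=7000 B_seq=7112 B_ack=0
After event 1: A_seq=0 A_ack=7000 B_seq=7203 B_ack=0
After event 2: A_seq=0 A_ack=7203 B_seq=7203 B_ack=0
After event 3: A_seq=111 A_ack=7203 B_seq=7203 B_ack=111
After event 4: A_seq=111 A_ack=7203 B_seq=7203 B_ack=111

Answer: 111 7203 7203 111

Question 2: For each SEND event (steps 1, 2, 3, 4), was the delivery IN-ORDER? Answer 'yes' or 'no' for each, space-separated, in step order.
Answer: no yes yes no

Derivation:
Step 1: SEND seq=7112 -> out-of-order
Step 2: SEND seq=7000 -> in-order
Step 3: SEND seq=0 -> in-order
Step 4: SEND seq=7000 -> out-of-order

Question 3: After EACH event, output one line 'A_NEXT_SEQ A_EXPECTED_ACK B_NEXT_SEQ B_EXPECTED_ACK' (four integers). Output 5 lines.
0 7000 7112 0
0 7000 7203 0
0 7203 7203 0
111 7203 7203 111
111 7203 7203 111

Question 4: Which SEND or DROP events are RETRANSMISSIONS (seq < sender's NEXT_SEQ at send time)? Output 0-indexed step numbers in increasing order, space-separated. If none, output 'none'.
Answer: 2 4

Derivation:
Step 0: DROP seq=7000 -> fresh
Step 1: SEND seq=7112 -> fresh
Step 2: SEND seq=7000 -> retransmit
Step 3: SEND seq=0 -> fresh
Step 4: SEND seq=7000 -> retransmit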